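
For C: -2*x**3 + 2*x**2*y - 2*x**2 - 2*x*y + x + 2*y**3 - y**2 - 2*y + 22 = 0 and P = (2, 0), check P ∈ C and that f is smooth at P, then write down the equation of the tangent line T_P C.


Tangent line at P: -31*x + 2*y + 62 = 0.

Step 1: f(2, 0) = 0, so P lies on C.
Step 2: partial derivatives
  f_x(x, y) = -6*x**2 + 4*x*y - 4*x - 2*y + 1, f_y(x, y) = 2*x**2 - 2*x + 6*y**2 - 2*y - 2.
  f_x(P) = -31, f_y(P) = 2 (gradient nonzero, so P is smooth).
Step 3: tangent line at P: -31·(x − 2) + 2·(y − 0) = 0.
Expanding: -31*x + 2*y + 62 = 0.


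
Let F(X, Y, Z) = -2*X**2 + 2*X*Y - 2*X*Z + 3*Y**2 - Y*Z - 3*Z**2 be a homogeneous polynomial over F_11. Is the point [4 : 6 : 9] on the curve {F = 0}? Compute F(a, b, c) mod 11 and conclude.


F(4,6,9) ≡ 8 (mod 11); P is NOT on the curve.

Evaluate F(4, 6, 9) term-by-term (mod 11).
  -2*X**2 ↦ -2·16·1·1 = -32
  2*X*Y ↦ 2·4·6·1 = 48
  -2*X*Z ↦ -2·4·1·9 = -72
  3*Y**2 ↦ 3·1·36·1 = 108
  -Y*Z ↦ -1·1·6·9 = -54
  -3*Z**2 ↦ -3·1·1·81 = -243
Sum: F(4, 6, 9) = (-32) + (48) + (-72) + (108) + (-54) + (-243) = -245.
Reducing mod 11: -245 ≡ 8 (mod 11).
Since F(a, b, c) ≡ 8 ≠ 0 (mod 11), P does NOT lie on the curve.


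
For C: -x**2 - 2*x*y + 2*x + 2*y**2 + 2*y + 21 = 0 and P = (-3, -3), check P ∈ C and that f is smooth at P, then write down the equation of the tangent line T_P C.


Tangent line at P: 14*x - 4*y + 30 = 0.

Step 1: f(-3, -3) = 0, so P lies on C.
Step 2: partial derivatives
  f_x(x, y) = -2*x - 2*y + 2, f_y(x, y) = -2*x + 4*y + 2.
  f_x(P) = 14, f_y(P) = -4 (gradient nonzero, so P is smooth).
Step 3: tangent line at P: 14·(x − -3) + -4·(y − -3) = 0.
Expanding: 14*x - 4*y + 30 = 0.


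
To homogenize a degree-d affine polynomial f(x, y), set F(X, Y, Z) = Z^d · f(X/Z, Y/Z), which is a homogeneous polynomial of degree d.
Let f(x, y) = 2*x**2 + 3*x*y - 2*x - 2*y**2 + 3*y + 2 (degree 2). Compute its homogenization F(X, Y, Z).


F(X, Y, Z) = 2*X**2 + 3*X*Y - 2*X*Z - 2*Y**2 + 3*Y*Z + 2*Z**2

deg(f) = 2.
Substitute x = X/Z, y = Y/Z into f, then multiply by Z^2.
  monomial 2·x^2·y^0 ↦ 2·X^2·Y^0·Z^0.
  monomial 3·x^1·y^1 ↦ 3·X^1·Y^1·Z^0.
  monomial -2·x^1·y^0 ↦ -2·X^1·Y^0·Z^1.
  monomial -2·x^0·y^2 ↦ -2·X^0·Y^2·Z^0.
  monomial 3·x^0·y^1 ↦ 3·X^0·Y^1·Z^1.
  monomial 2·x^0·y^0 ↦ 2·X^0·Y^0·Z^2.
Collecting: F(X, Y, Z) = 2*X**2 + 3*X*Y - 2*X*Z - 2*Y**2 + 3*Y*Z + 2*Z**2.


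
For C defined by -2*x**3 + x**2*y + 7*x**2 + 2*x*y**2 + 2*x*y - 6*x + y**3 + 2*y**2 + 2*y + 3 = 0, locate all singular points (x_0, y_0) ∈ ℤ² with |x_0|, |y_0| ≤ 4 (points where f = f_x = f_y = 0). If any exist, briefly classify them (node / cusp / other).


Singular points: {(1, -1)}; classification: cusp.

Compute partial derivatives:
  f_x = -6*x**2 + 2*x*y + 14*x + 2*y**2 + 2*y - 6.
  f_y = x**2 + 4*x*y + 2*x + 3*y**2 + 4*y + 2.
Scan x_0 ∈ {−4, ..., 4}. For each x_0, f_y(x_0, y) is a polynomial in y; find its integer roots y ∈ {−4, ..., 4}, then test f_x and f at those candidates.
  x = -4: f_y(-4, y) = 3*y**2 - 12*y + 10; no integer root y with |y| ≤ 4.
  x = -3: f_y(-3, y) = 3*y**2 - 8*y + 5; vanishes at y ∈ {1}. (-3, 1): f_x = -104 ≠ 0.
  x = -2: f_y(-2, y) = 3*y**2 - 4*y + 2; no integer root y with |y| ≤ 4.
  x = -1: f_y(-1, y) = 3*y**2 + 1; no integer root y with |y| ≤ 4.
  x = 0: f_y(0, y) = 3*y**2 + 4*y + 2; no integer root y with |y| ≤ 4.
  x = 1: f_y(1, y) = 3*y**2 + 8*y + 5; vanishes at y ∈ {-1}. (1, -1): f_x = 0, f = 0 — SINGULAR.
  x = 2: f_y(2, y) = 3*y**2 + 12*y + 10; no integer root y with |y| ≤ 4.
  x = 3: f_y(3, y) = 3*y**2 + 16*y + 17; no integer root y with |y| ≤ 4.
  x = 4: f_y(4, y) = 3*y**2 + 20*y + 26; no integer root y with |y| ≤ 4.
Only singular point on the grid: (1, -1).
Classify: substitute x = 1 + u, y = -1 + v and expand: f = -2*u**3 + u**2*v + 2*u*v**2 + v**3 + v**2.
No constant or linear terms (consistent with a singular point). Quadratic part: v**2. Cubic part: -2*u**3 + u**2*v + 2*u*v**2 + v**3.
The quadratic part v**2 is a perfect square, so there is a single (double) tangent line v = 0, i.e. y = -1. Restricting the cubic part to that line (v = 0) leaves -2*u**3 ≠ 0, so f is not divisible by v and the branch is v² ≈ 2*u**3 to lowest order — this is a cusp.
Classification: cusp.


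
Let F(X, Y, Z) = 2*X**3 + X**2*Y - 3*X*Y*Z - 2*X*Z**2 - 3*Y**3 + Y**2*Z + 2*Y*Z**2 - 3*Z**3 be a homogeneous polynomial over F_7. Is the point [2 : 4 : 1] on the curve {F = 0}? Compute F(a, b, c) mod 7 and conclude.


F(2,4,1) ≡ 1 (mod 7); P is NOT on the curve.

Evaluate F(2, 4, 1) term-by-term (mod 7).
  2*X**3 ↦ 2·8·1·1 = 16
  X**2*Y ↦ 1·4·4·1 = 16
  -3*X*Y*Z ↦ -3·2·4·1 = -24
  -2*X*Z**2 ↦ -2·2·1·1 = -4
  -3*Y**3 ↦ -3·1·64·1 = -192
  Y**2*Z ↦ 1·1·16·1 = 16
  2*Y*Z**2 ↦ 2·1·4·1 = 8
  -3*Z**3 ↦ -3·1·1·1 = -3
Sum: F(2, 4, 1) = (16) + (16) + (-24) + (-4) + (-192) + (16) + (8) + (-3) = -167.
Reducing mod 7: -167 ≡ 1 (mod 7).
Since F(a, b, c) ≡ 1 ≠ 0 (mod 7), P does NOT lie on the curve.


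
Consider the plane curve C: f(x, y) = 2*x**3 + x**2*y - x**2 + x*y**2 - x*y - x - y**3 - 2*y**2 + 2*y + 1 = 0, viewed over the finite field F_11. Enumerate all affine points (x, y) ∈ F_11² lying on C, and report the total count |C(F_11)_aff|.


Affine F_11-points: {(0, 1), (0, 2), (0, 6), (2, 0), (2, 2), (2, 9), (3, 2), (3, 8), (5, 8), (7, 3), (8, 9), (8, 10)}; count = 12.

For each of the 121 pairs (x, y) ∈ F_11², evaluate f(x, y) mod 11. Record the zeros.
  x = 0: [0↦1, 1↦0, 2↦0, 3↦6, 4↦1, 5↦1, 6↦0, 7↦3, 8↦4, 9↦8, 10↦9]  zeros at y ∈ {1, 2, 6}
  x = 1: [0↦1, 1↦1, 2↦4, 3↦4, 4↦6, 5↦4, 6↦3, 7↦8, 8↦2, 9↦1, 10↦10]  zeros at y ∈ ∅
  x = 2: [0↦0, 1↦3, 2↦0, 3↦7, 4↦7, 5↦5, 6↦6, 7↦4, 8↦4, 9↦0, 10↦8]  zeros at y ∈ {0, 2, 9}
  x = 3: [0↦10, 1↦7, 2↦0, 3↦5, 4↦5, 5↦5, 6↦10, 7↦3, 8↦0, 9↦6, 10↦4]  zeros at y ∈ {2, 8}
  x = 4: [0↦10, 1↦3, 2↦5, 3↦10, 4↦1, 5↦5, 6↦5, 7↦6, 8↦2, 9↦9, 10↦10]  zeros at y ∈ ∅
  x = 5: [0↦1, 1↦3, 2↦5, 3↦1, 4↦7, 5↦6, 6↦3, 7↦3, 8↦0, 9↦10, 10↦5]  zeros at y ∈ {8}
  x = 6: [0↦6, 1↦8, 2↦1, 3↦1, 4↦2, 5↦9, 6↦5, 7↦6, 8↦6, 9↦10, 10↦1]  zeros at y ∈ ∅
  x = 7: [0↦4, 1↦8, 2↦5, 3↦0, 4↦9, 5↦4, 6↦1, 7↦5, 8↦10, 9↦10, 10↦10]  zeros at y ∈ {3}
  x = 8: [0↦7, 1↦4, 2↦7, 3↦10, 4↦7, 5↦3, 6↦3, 7↦1, 8↦2, 9↦0, 10↦0]  zeros at y ∈ {9, 10}
  x = 9: [0↦5, 1↦8, 2↦8, 3↦10, 4↦8, 5↦7, 6↦1, 7↦6, 8↦5, 9↦3, 10↦5]  zeros at y ∈ ∅
  x = 10: [0↦10, 1↦10, 2↦9, 3↦1, 4↦2, 5↦6, 6↦7, 7↦10, 8↦9, 9↦9, 10↦4]  zeros at y ∈ ∅
Collecting zeros: affine points = {(0, 1), (0, 2), (0, 6), (2, 0), (2, 2), (2, 9), (3, 2), (3, 8), (5, 8), (7, 3), (8, 9), (8, 10)}.
Total count |C(F_11)_aff| = 12.


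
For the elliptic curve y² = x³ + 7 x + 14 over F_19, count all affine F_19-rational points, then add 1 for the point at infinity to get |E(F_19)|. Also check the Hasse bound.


Affine points = {(2, 6), (2, 13), (3, 9), (3, 10), (4, 7), (4, 12), (6, 5), (6, 14), (7, 8), (7, 11), (10, 1), (10, 18), (11, 4), (11, 15), (14, 5), (14, 14), (15, 6), (15, 13), (16, 2), (16, 17), (17, 7), (17, 12), (18, 5), (18, 14)}; affine count = 24; |E(F_19)| = 25.

Discriminant check: Δ ∝ 4a³ + 27b² = 4·7³ + 27·14² = 4·343 + 27·196 ≡ 14 (mod 19). Nonzero ⇒ E is nonsingular.
For each x ∈ F_19, compute rhs = x³ + 7·x + 14 mod 19, then count y ∈ F_19 with y² ≡ rhs.
  x = 0: rhs = 14, matching y values: none (0 points).
  x = 1: rhs = 3, matching y values: none (0 points).
  x = 2: rhs = 17, matching y values: 6, 13 (2 points).
  x = 3: rhs = 5, matching y values: 9, 10 (2 points).
  x = 4: rhs = 11, matching y values: 7, 12 (2 points).
  x = 5: rhs = 3, matching y values: none (0 points).
  x = 6: rhs = 6, matching y values: 5, 14 (2 points).
  x = 7: rhs = 7, matching y values: 8, 11 (2 points).
  x = 8: rhs = 12, matching y values: none (0 points).
  x = 9: rhs = 8, matching y values: none (0 points).
  x = 10: rhs = 1, matching y values: 1, 18 (2 points).
  x = 11: rhs = 16, matching y values: 4, 15 (2 points).
  x = 12: rhs = 2, matching y values: none (0 points).
  x = 13: rhs = 3, matching y values: none (0 points).
  x = 14: rhs = 6, matching y values: 5, 14 (2 points).
  x = 15: rhs = 17, matching y values: 6, 13 (2 points).
  x = 16: rhs = 4, matching y values: 2, 17 (2 points).
  x = 17: rhs = 11, matching y values: 7, 12 (2 points).
  x = 18: rhs = 6, matching y values: 5, 14 (2 points).
Total affine count: 24.
Full point count |E(F_19)| = 24 + 1 = 25.
Hasse bound: |25 − (19+1)| = |5| = 5 ≤ 2√19 ≈ 8.7178 ✓.


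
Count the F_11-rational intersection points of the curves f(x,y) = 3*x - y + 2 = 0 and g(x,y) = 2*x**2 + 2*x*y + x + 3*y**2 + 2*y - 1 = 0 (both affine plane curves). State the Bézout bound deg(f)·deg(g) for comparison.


Common zeros: ∅; count = 0; Bézout bound = 2.

deg(f) = 1, deg(g) = 2, so Bézout bound = 2.
Scan x ∈ F_11. For each x, list the y ∈ F_11 with f(x, y) ≡ 0 and those with g(x, y) ≡ 0 (mod 11); the common zeros in that column are the intersection.
  x = 0: f ≡ 0 at y ∈ {2}; g ≡ 0 at y ∈ {4, 10}; common: ∅.
  x = 1: f ≡ 0 at y ∈ {5}; g ≡ 0 at y ∈ {2, 4}; common: ∅.
  x = 2: f ≡ 0 at y ∈ {8}; g ≡ 0 at y ∈ {2, 7}; common: ∅.
  x = 3: f ≡ 0 at y ∈ {0}; g ≡ 0 at y ∈ {6}; common: ∅.
  x = 4: f ≡ 0 at y ∈ {3}; g ≡ 0 at y ∈ ∅; common: ∅.
  x = 5: f ≡ 0 at y ∈ {6}; g ≡ 0 at y ∈ ∅; common: ∅.
  x = 6: f ≡ 0 at y ∈ {9}; g ≡ 0 at y ∈ {0, 10}; common: ∅.
  x = 7: f ≡ 0 at y ∈ {1}; g ≡ 0 at y ∈ {6, 7}; common: ∅.
  x = 8: f ≡ 0 at y ∈ {4}; g ≡ 0 at y ∈ ∅; common: ∅.
  x = 9: f ≡ 0 at y ∈ {7}; g ≡ 0 at y ∈ ∅; common: ∅.
  x = 10: f ≡ 0 at y ∈ {10}; g ≡ 0 at y ∈ {0}; common: ∅.
Collecting: common zeros = ∅, so the count is 0.
Comparison with the Bézout bound: 0 ≤ 2 = deg(f)·deg(g), as expected for curves with no common component (the affine F_11-count falls short of the bound because intersections may lie at infinity, over extension fields, or carry multiplicity).


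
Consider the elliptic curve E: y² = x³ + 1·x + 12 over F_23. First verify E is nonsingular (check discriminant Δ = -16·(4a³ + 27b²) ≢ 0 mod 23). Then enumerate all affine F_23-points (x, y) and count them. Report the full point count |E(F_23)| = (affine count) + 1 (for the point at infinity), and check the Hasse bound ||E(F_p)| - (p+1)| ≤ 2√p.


Affine points = {(0, 9), (0, 14), (5, 2), (5, 21), (6, 2), (6, 21), (8, 7), (8, 16), (12, 2), (12, 21), (19, 6), (19, 17), (21, 5), (21, 18)}; affine count = 14; |E(F_23)| = 15.

Discriminant check: Δ ∝ 4a³ + 27b² = 4·1³ + 27·12² = 4·1 + 27·144 ≡ 5 (mod 23). Nonzero ⇒ E is nonsingular.
For each x ∈ F_23, compute rhs = x³ + 1·x + 12 mod 23, then count y ∈ F_23 with y² ≡ rhs.
  x = 0: rhs = 12, matching y values: 9, 14 (2 points).
  x = 1: rhs = 14, matching y values: none (0 points).
  x = 2: rhs = 22, matching y values: none (0 points).
  x = 3: rhs = 19, matching y values: none (0 points).
  x = 4: rhs = 11, matching y values: none (0 points).
  x = 5: rhs = 4, matching y values: 2, 21 (2 points).
  x = 6: rhs = 4, matching y values: 2, 21 (2 points).
  x = 7: rhs = 17, matching y values: none (0 points).
  x = 8: rhs = 3, matching y values: 7, 16 (2 points).
  x = 9: rhs = 14, matching y values: none (0 points).
  x = 10: rhs = 10, matching y values: none (0 points).
  x = 11: rhs = 20, matching y values: none (0 points).
  x = 12: rhs = 4, matching y values: 2, 21 (2 points).
  x = 13: rhs = 14, matching y values: none (0 points).
  x = 14: rhs = 10, matching y values: none (0 points).
  x = 15: rhs = 21, matching y values: none (0 points).
  x = 16: rhs = 7, matching y values: none (0 points).
  x = 17: rhs = 20, matching y values: none (0 points).
  x = 18: rhs = 20, matching y values: none (0 points).
  x = 19: rhs = 13, matching y values: 6, 17 (2 points).
  x = 20: rhs = 5, matching y values: none (0 points).
  x = 21: rhs = 2, matching y values: 5, 18 (2 points).
  x = 22: rhs = 10, matching y values: none (0 points).
Total affine count: 14.
Full point count |E(F_23)| = 14 + 1 = 15.
Hasse bound: |15 − (23+1)| = |-9| = 9 ≤ 2√23 ≈ 9.5917 ✓.


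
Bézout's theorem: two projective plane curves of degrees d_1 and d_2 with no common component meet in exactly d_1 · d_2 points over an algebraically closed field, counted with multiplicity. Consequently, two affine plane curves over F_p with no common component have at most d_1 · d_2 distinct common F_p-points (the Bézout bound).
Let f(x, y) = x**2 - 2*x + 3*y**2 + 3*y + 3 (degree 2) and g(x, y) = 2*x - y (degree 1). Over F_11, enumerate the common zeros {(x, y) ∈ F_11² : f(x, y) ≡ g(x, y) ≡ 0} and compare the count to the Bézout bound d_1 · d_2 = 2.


Common zeros: {(3, 6), (6, 1)}; count = 2; Bézout bound = 2.

deg(f) = 2, deg(g) = 1, so Bézout bound = 2.
Scan x ∈ F_11. For each x, list the y ∈ F_11 with f(x, y) ≡ 0 and those with g(x, y) ≡ 0 (mod 11); the common zeros in that column are the intersection.
  x = 0: f ≡ 0 at y ∈ ∅; g ≡ 0 at y ∈ {0}; common: ∅.
  x = 1: f ≡ 0 at y ∈ ∅; g ≡ 0 at y ∈ {2}; common: ∅.
  x = 2: f ≡ 0 at y ∈ ∅; g ≡ 0 at y ∈ {4}; common: ∅.
  x = 3: f ≡ 0 at y ∈ {4, 6}; g ≡ 0 at y ∈ {6}; common: {6}.
  x = 4: f ≡ 0 at y ∈ {0, 10}; g ≡ 0 at y ∈ {8}; common: ∅.
  x = 5: f ≡ 0 at y ∈ ∅; g ≡ 0 at y ∈ {10}; common: ∅.
  x = 6: f ≡ 0 at y ∈ {1, 9}; g ≡ 0 at y ∈ {1}; common: {1}.
  x = 7: f ≡ 0 at y ∈ {1, 9}; g ≡ 0 at y ∈ {3}; common: ∅.
  x = 8: f ≡ 0 at y ∈ ∅; g ≡ 0 at y ∈ {5}; common: ∅.
  x = 9: f ≡ 0 at y ∈ {0, 10}; g ≡ 0 at y ∈ {7}; common: ∅.
  x = 10: f ≡ 0 at y ∈ {4, 6}; g ≡ 0 at y ∈ {9}; common: ∅.
Collecting: common zeros = {(3, 6), (6, 1)}, so the count is 2.
Comparison with the Bézout bound: 2 ≤ 2 = deg(f)·deg(g), as expected for curves with no common component (the bound is attained).


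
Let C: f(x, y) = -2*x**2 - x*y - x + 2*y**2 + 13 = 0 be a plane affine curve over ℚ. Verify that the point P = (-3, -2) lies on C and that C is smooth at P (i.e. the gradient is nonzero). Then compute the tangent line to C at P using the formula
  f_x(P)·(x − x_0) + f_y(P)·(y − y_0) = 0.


Tangent line at P: 13*x - 5*y + 29 = 0.

Step 1: f(-3, -2) = 0, so P lies on C.
Step 2: partial derivatives
  f_x(x, y) = -4*x - y - 1, f_y(x, y) = -x + 4*y.
  f_x(P) = 13, f_y(P) = -5 (gradient nonzero, so P is smooth).
Step 3: tangent line at P: 13·(x − -3) + -5·(y − -2) = 0.
Expanding: 13*x - 5*y + 29 = 0.


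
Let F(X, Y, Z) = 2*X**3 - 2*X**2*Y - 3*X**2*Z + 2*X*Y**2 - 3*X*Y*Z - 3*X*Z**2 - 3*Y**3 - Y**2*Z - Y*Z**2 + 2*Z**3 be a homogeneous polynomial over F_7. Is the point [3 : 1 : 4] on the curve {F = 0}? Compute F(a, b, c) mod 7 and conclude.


F(3,1,4) ≡ 6 (mod 7); P is NOT on the curve.

Evaluate F(3, 1, 4) term-by-term (mod 7).
  2*X**3 ↦ 2·27·1·1 = 54
  -2*X**2*Y ↦ -2·9·1·1 = -18
  -3*X**2*Z ↦ -3·9·1·4 = -108
  2*X*Y**2 ↦ 2·3·1·1 = 6
  -3*X*Y*Z ↦ -3·3·1·4 = -36
  -3*X*Z**2 ↦ -3·3·1·16 = -144
  -3*Y**3 ↦ -3·1·1·1 = -3
  -Y**2*Z ↦ -1·1·1·4 = -4
  -Y*Z**2 ↦ -1·1·1·16 = -16
  2*Z**3 ↦ 2·1·1·64 = 128
Sum: F(3, 1, 4) = (54) + (-18) + (-108) + (6) + (-36) + (-144) + (-3) + (-4) + (-16) + (128) = -141.
Reducing mod 7: -141 ≡ 6 (mod 7).
Since F(a, b, c) ≡ 6 ≠ 0 (mod 7), P does NOT lie on the curve.


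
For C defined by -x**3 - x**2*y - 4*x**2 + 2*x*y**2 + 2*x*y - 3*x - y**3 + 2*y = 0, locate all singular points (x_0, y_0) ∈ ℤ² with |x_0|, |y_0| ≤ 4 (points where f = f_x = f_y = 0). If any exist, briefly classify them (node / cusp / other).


Singular points: {(-1, -1)}; classification: cusp.

Compute partial derivatives:
  f_x = -3*x**2 - 2*x*y - 8*x + 2*y**2 + 2*y - 3.
  f_y = -x**2 + 4*x*y + 2*x - 3*y**2 + 2.
Scan x_0 ∈ {−4, ..., 4}. For each x_0, f_y(x_0, y) is a polynomial in y; find its integer roots y ∈ {−4, ..., 4}, then test f_x and f at those candidates.
  x = -4: f_y(-4, y) = -3*y**2 - 16*y - 22; no integer root y with |y| ≤ 4.
  x = -3: f_y(-3, y) = -3*y**2 - 12*y - 13; no integer root y with |y| ≤ 4.
  x = -2: f_y(-2, y) = -3*y**2 - 8*y - 6; no integer root y with |y| ≤ 4.
  x = -1: f_y(-1, y) = -3*y**2 - 4*y - 1; vanishes at y ∈ {-1}. (-1, -1): f_x = 0, f = 0 — SINGULAR.
  x = 0: f_y(0, y) = 2 - 3*y**2; no integer root y with |y| ≤ 4.
  x = 1: f_y(1, y) = -3*y**2 + 4*y + 3; no integer root y with |y| ≤ 4.
  x = 2: f_y(2, y) = -3*y**2 + 8*y + 2; no integer root y with |y| ≤ 4.
  x = 3: f_y(3, y) = -3*y**2 + 12*y - 1; no integer root y with |y| ≤ 4.
  x = 4: f_y(4, y) = -3*y**2 + 16*y - 6; no integer root y with |y| ≤ 4.
Only singular point on the grid: (-1, -1).
Classify: substitute x = -1 + u, y = -1 + v and expand: f = -u**3 - u**2*v + 2*u*v**2 - v**3 + v**2.
No constant or linear terms (consistent with a singular point). Quadratic part: v**2. Cubic part: -u**3 - u**2*v + 2*u*v**2 - v**3.
The quadratic part v**2 is a perfect square, so there is a single (double) tangent line v = 0, i.e. y = -1. Restricting the cubic part to that line (v = 0) leaves -u**3 ≠ 0, so f is not divisible by v and the branch is v² ≈ u**3 to lowest order — this is a cusp.
Classification: cusp.


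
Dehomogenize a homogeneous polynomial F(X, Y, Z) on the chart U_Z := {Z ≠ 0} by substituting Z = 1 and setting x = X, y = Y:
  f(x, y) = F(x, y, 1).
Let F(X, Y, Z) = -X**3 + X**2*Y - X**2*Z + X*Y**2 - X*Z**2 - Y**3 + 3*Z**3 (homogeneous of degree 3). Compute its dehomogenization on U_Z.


f(x, y) = -x**3 + x**2*y - x**2 + x*y**2 - x - y**3 + 3

On U_Z we set Z = 1. Each monomial c·X^i·Y^j·Z^k in F becomes c·x^i·y^j·1^k = c·x^i·y^j.
Substituting Z = 1: F(X, Y, 1) = -x**3 + x**2*y - x**2 + x*y**2 - x - y**3 + 3.
Note: deg(f) ≤ deg(F) = 3; strict inequality happens when F is divisible by Z (lost terms).


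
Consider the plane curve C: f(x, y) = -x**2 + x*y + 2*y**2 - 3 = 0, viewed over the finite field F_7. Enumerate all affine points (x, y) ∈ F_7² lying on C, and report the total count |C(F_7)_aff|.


Affine F_7-points: {(2, 0), (2, 6), (3, 1), (4, 6), (5, 0), (5, 1)}; count = 6.

For each of the 49 pairs (x, y) ∈ F_7², evaluate f(x, y) mod 7. Record the zeros.
  x = 0: [0↦4, 1↦6, 2↦5, 3↦1, 4↦1, 5↦5, 6↦6]  zeros at y ∈ ∅
  x = 1: [0↦3, 1↦6, 2↦6, 3↦3, 4↦4, 5↦2, 6↦4]  zeros at y ∈ ∅
  x = 2: [0↦0, 1↦4, 2↦5, 3↦3, 4↦5, 5↦4, 6↦0]  zeros at y ∈ {0, 6}
  x = 3: [0↦2, 1↦0, 2↦2, 3↦1, 4↦4, 5↦4, 6↦1]  zeros at y ∈ {1}
  x = 4: [0↦2, 1↦1, 2↦4, 3↦4, 4↦1, 5↦2, 6↦0]  zeros at y ∈ {6}
  x = 5: [0↦0, 1↦0, 2↦4, 3↦5, 4↦3, 5↦5, 6↦4]  zeros at y ∈ {0, 1}
  x = 6: [0↦3, 1↦4, 2↦2, 3↦4, 4↦3, 5↦6, 6↦6]  zeros at y ∈ ∅
Collecting zeros: affine points = {(2, 0), (2, 6), (3, 1), (4, 6), (5, 0), (5, 1)}.
Total count |C(F_7)_aff| = 6.


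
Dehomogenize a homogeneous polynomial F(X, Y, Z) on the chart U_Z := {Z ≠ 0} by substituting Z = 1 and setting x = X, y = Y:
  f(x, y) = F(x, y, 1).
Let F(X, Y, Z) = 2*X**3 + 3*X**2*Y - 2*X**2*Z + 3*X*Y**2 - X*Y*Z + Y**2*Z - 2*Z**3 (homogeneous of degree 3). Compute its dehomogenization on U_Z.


f(x, y) = 2*x**3 + 3*x**2*y - 2*x**2 + 3*x*y**2 - x*y + y**2 - 2

On U_Z we set Z = 1. Each monomial c·X^i·Y^j·Z^k in F becomes c·x^i·y^j·1^k = c·x^i·y^j.
Substituting Z = 1: F(X, Y, 1) = 2*x**3 + 3*x**2*y - 2*x**2 + 3*x*y**2 - x*y + y**2 - 2.
Note: deg(f) ≤ deg(F) = 3; strict inequality happens when F is divisible by Z (lost terms).


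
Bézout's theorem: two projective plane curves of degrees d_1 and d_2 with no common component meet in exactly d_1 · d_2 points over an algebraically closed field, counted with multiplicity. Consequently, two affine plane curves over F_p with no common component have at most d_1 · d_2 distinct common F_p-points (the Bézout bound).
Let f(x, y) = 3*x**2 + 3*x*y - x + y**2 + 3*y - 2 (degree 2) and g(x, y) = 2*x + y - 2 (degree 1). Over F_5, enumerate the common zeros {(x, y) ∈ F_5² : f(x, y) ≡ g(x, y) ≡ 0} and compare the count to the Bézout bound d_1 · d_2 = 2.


Common zeros: {(1, 0), (3, 1)}; count = 2; Bézout bound = 2.

deg(f) = 2, deg(g) = 1, so Bézout bound = 2.
Scan x ∈ F_5. For each x, list the y ∈ F_5 with f(x, y) ≡ 0 and those with g(x, y) ≡ 0 (mod 5); the common zeros in that column are the intersection.
  x = 0: f ≡ 0 at y ∈ ∅; g ≡ 0 at y ∈ {2}; common: ∅.
  x = 1: f ≡ 0 at y ∈ {0, 4}; g ≡ 0 at y ∈ {0}; common: {0}.
  x = 2: f ≡ 0 at y ∈ {2, 4}; g ≡ 0 at y ∈ {3}; common: ∅.
  x = 3: f ≡ 0 at y ∈ {1, 2}; g ≡ 0 at y ∈ {1}; common: {1}.
  x = 4: f ≡ 0 at y ∈ ∅; g ≡ 0 at y ∈ {4}; common: ∅.
Collecting: common zeros = {(1, 0), (3, 1)}, so the count is 2.
Comparison with the Bézout bound: 2 ≤ 2 = deg(f)·deg(g), as expected for curves with no common component (the bound is attained).


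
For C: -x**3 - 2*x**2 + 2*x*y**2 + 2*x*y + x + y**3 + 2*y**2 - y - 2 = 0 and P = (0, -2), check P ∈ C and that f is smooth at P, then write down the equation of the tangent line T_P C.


Tangent line at P: 5*x + 3*y + 6 = 0.

Step 1: f(0, -2) = 0, so P lies on C.
Step 2: partial derivatives
  f_x(x, y) = -3*x**2 - 4*x + 2*y**2 + 2*y + 1, f_y(x, y) = 4*x*y + 2*x + 3*y**2 + 4*y - 1.
  f_x(P) = 5, f_y(P) = 3 (gradient nonzero, so P is smooth).
Step 3: tangent line at P: 5·(x − 0) + 3·(y − -2) = 0.
Expanding: 5*x + 3*y + 6 = 0.


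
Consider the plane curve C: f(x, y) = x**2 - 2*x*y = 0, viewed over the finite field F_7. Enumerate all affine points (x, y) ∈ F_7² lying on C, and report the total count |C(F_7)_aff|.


Affine F_7-points: {(0, 0), (0, 1), (0, 2), (0, 3), (0, 4), (0, 5), (0, 6), (1, 4), (2, 1), (3, 5), (4, 2), (5, 6), (6, 3)}; count = 13.

For each of the 49 pairs (x, y) ∈ F_7², evaluate f(x, y) mod 7. Record the zeros.
  x = 0: [0↦0, 1↦0, 2↦0, 3↦0, 4↦0, 5↦0, 6↦0]  zeros at y ∈ {0, 1, 2, 3, 4, 5, 6}
  x = 1: [0↦1, 1↦6, 2↦4, 3↦2, 4↦0, 5↦5, 6↦3]  zeros at y ∈ {4}
  x = 2: [0↦4, 1↦0, 2↦3, 3↦6, 4↦2, 5↦5, 6↦1]  zeros at y ∈ {1}
  x = 3: [0↦2, 1↦3, 2↦4, 3↦5, 4↦6, 5↦0, 6↦1]  zeros at y ∈ {5}
  x = 4: [0↦2, 1↦1, 2↦0, 3↦6, 4↦5, 5↦4, 6↦3]  zeros at y ∈ {2}
  x = 5: [0↦4, 1↦1, 2↦5, 3↦2, 4↦6, 5↦3, 6↦0]  zeros at y ∈ {6}
  x = 6: [0↦1, 1↦3, 2↦5, 3↦0, 4↦2, 5↦4, 6↦6]  zeros at y ∈ {3}
Collecting zeros: affine points = {(0, 0), (0, 1), (0, 2), (0, 3), (0, 4), (0, 5), (0, 6), (1, 4), (2, 1), (3, 5), (4, 2), (5, 6), (6, 3)}.
Total count |C(F_7)_aff| = 13.


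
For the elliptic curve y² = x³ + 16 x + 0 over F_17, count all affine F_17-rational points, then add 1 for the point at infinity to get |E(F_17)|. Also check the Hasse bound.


Affine points = {(0, 0), (1, 0), (4, 3), (4, 14), (5, 1), (5, 16), (7, 8), (7, 9), (10, 2), (10, 15), (12, 4), (12, 13), (13, 5), (13, 12), (16, 0)}; affine count = 15; |E(F_17)| = 16.

Discriminant check: Δ ∝ 4a³ + 27b² = 4·16³ + 27·0² = 4·4096 + 27·0 ≡ 13 (mod 17). Nonzero ⇒ E is nonsingular.
For each x ∈ F_17, compute rhs = x³ + 16·x + 0 mod 17, then count y ∈ F_17 with y² ≡ rhs.
  x = 0: rhs = 0, matching y values: 0 (1 points).
  x = 1: rhs = 0, matching y values: 0 (1 points).
  x = 2: rhs = 6, matching y values: none (0 points).
  x = 3: rhs = 7, matching y values: none (0 points).
  x = 4: rhs = 9, matching y values: 3, 14 (2 points).
  x = 5: rhs = 1, matching y values: 1, 16 (2 points).
  x = 6: rhs = 6, matching y values: none (0 points).
  x = 7: rhs = 13, matching y values: 8, 9 (2 points).
  x = 8: rhs = 11, matching y values: none (0 points).
  x = 9: rhs = 6, matching y values: none (0 points).
  x = 10: rhs = 4, matching y values: 2, 15 (2 points).
  x = 11: rhs = 11, matching y values: none (0 points).
  x = 12: rhs = 16, matching y values: 4, 13 (2 points).
  x = 13: rhs = 8, matching y values: 5, 12 (2 points).
  x = 14: rhs = 10, matching y values: none (0 points).
  x = 15: rhs = 11, matching y values: none (0 points).
  x = 16: rhs = 0, matching y values: 0 (1 points).
Total affine count: 15.
Full point count |E(F_17)| = 15 + 1 = 16.
Hasse bound: |16 − (17+1)| = |-2| = 2 ≤ 2√17 ≈ 8.2462 ✓.


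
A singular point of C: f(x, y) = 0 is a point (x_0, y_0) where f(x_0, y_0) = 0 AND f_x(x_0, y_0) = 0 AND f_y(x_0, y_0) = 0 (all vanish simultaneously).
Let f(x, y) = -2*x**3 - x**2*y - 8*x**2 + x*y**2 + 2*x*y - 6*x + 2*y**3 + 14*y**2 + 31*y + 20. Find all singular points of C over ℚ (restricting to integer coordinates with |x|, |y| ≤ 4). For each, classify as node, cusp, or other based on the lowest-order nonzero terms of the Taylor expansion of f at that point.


Singular points: {(-1, -2)}; classification: cusp.

Compute partial derivatives:
  f_x = -6*x**2 - 2*x*y - 16*x + y**2 + 2*y - 6.
  f_y = -x**2 + 2*x*y + 2*x + 6*y**2 + 28*y + 31.
Scan x_0 ∈ {−4, ..., 4}. For each x_0, f_y(x_0, y) is a polynomial in y; find its integer roots y ∈ {−4, ..., 4}, then test f_x and f at those candidates.
  x = -4: f_y(-4, y) = 6*y**2 + 20*y + 7; no integer root y with |y| ≤ 4.
  x = -3: f_y(-3, y) = 6*y**2 + 22*y + 16; vanishes at y ∈ {-1}. (-3, -1): f_x = -19 ≠ 0.
  x = -2: f_y(-2, y) = 6*y**2 + 24*y + 23; no integer root y with |y| ≤ 4.
  x = -1: f_y(-1, y) = 6*y**2 + 26*y + 28; vanishes at y ∈ {-2}. (-1, -2): f_x = 0, f = 0 — SINGULAR.
  x = 0: f_y(0, y) = 6*y**2 + 28*y + 31; no integer root y with |y| ≤ 4.
  x = 1: f_y(1, y) = 6*y**2 + 30*y + 32; no integer root y with |y| ≤ 4.
  x = 2: f_y(2, y) = 6*y**2 + 32*y + 31; no integer root y with |y| ≤ 4.
  x = 3: f_y(3, y) = 6*y**2 + 34*y + 28; vanishes at y ∈ {-1}. (3, -1): f_x = -103 ≠ 0.
  x = 4: f_y(4, y) = 6*y**2 + 36*y + 23; no integer root y with |y| ≤ 4.
Only singular point on the grid: (-1, -2).
Classify: substitute x = -1 + u, y = -2 + v and expand: f = -2*u**3 - u**2*v + u*v**2 + 2*v**3 + v**2.
No constant or linear terms (consistent with a singular point). Quadratic part: v**2. Cubic part: -2*u**3 - u**2*v + u*v**2 + 2*v**3.
The quadratic part v**2 is a perfect square, so there is a single (double) tangent line v = 0, i.e. y = -2. Restricting the cubic part to that line (v = 0) leaves -2*u**3 ≠ 0, so f is not divisible by v and the branch is v² ≈ 2*u**3 to lowest order — this is a cusp.
Classification: cusp.


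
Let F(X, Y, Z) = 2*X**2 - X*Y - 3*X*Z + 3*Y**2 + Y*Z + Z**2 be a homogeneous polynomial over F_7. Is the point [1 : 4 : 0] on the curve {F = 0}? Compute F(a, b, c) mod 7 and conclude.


F(1,4,0) ≡ 4 (mod 7); P is NOT on the curve.

Evaluate F(1, 4, 0) term-by-term (mod 7).
  2*X**2 ↦ 2·1·1·1 = 2
  -X*Y ↦ -1·1·4·1 = -4
  -3*X*Z ↦ -3·1·1·0 = 0
  3*Y**2 ↦ 3·1·16·1 = 48
  Y*Z ↦ 1·1·4·0 = 0
  Z**2 ↦ 1·1·1·0 = 0
Sum: F(1, 4, 0) = (2) + (-4) + (0) + (48) + (0) + (0) = 46.
Reducing mod 7: 46 ≡ 4 (mod 7).
Since F(a, b, c) ≡ 4 ≠ 0 (mod 7), P does NOT lie on the curve.


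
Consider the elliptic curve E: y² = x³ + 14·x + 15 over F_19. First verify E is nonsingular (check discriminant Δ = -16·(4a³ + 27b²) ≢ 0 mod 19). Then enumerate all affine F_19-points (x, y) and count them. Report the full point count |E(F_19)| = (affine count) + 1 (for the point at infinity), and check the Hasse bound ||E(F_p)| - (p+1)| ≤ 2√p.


Affine points = {(1, 7), (1, 12), (5, 1), (5, 18), (6, 7), (6, 12), (7, 0), (12, 7), (12, 12), (13, 0), (15, 3), (15, 16), (17, 6), (17, 13), (18, 0)}; affine count = 15; |E(F_19)| = 16.

Discriminant check: Δ ∝ 4a³ + 27b² = 4·14³ + 27·15² = 4·2744 + 27·225 ≡ 8 (mod 19). Nonzero ⇒ E is nonsingular.
For each x ∈ F_19, compute rhs = x³ + 14·x + 15 mod 19, then count y ∈ F_19 with y² ≡ rhs.
  x = 0: rhs = 15, matching y values: none (0 points).
  x = 1: rhs = 11, matching y values: 7, 12 (2 points).
  x = 2: rhs = 13, matching y values: none (0 points).
  x = 3: rhs = 8, matching y values: none (0 points).
  x = 4: rhs = 2, matching y values: none (0 points).
  x = 5: rhs = 1, matching y values: 1, 18 (2 points).
  x = 6: rhs = 11, matching y values: 7, 12 (2 points).
  x = 7: rhs = 0, matching y values: 0 (1 points).
  x = 8: rhs = 12, matching y values: none (0 points).
  x = 9: rhs = 15, matching y values: none (0 points).
  x = 10: rhs = 15, matching y values: none (0 points).
  x = 11: rhs = 18, matching y values: none (0 points).
  x = 12: rhs = 11, matching y values: 7, 12 (2 points).
  x = 13: rhs = 0, matching y values: 0 (1 points).
  x = 14: rhs = 10, matching y values: none (0 points).
  x = 15: rhs = 9, matching y values: 3, 16 (2 points).
  x = 16: rhs = 3, matching y values: none (0 points).
  x = 17: rhs = 17, matching y values: 6, 13 (2 points).
  x = 18: rhs = 0, matching y values: 0 (1 points).
Total affine count: 15.
Full point count |E(F_19)| = 15 + 1 = 16.
Hasse bound: |16 − (19+1)| = |-4| = 4 ≤ 2√19 ≈ 8.7178 ✓.


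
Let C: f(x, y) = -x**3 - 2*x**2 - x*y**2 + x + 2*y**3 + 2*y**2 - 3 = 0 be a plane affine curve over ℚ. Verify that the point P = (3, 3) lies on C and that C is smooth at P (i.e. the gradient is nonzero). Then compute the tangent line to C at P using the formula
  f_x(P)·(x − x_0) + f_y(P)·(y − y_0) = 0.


Tangent line at P: -47*x + 48*y - 3 = 0.

Step 1: f(3, 3) = 0, so P lies on C.
Step 2: partial derivatives
  f_x(x, y) = -3*x**2 - 4*x - y**2 + 1, f_y(x, y) = -2*x*y + 6*y**2 + 4*y.
  f_x(P) = -47, f_y(P) = 48 (gradient nonzero, so P is smooth).
Step 3: tangent line at P: -47·(x − 3) + 48·(y − 3) = 0.
Expanding: -47*x + 48*y - 3 = 0.


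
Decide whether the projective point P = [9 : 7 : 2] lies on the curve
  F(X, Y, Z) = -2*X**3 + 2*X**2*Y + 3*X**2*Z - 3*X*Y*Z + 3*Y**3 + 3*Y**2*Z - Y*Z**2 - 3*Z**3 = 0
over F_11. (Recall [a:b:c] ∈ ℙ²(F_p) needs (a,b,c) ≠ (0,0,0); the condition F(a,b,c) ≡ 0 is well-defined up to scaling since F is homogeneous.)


F(9,7,2) ≡ 10 (mod 11); P is NOT on the curve.

Evaluate F(9, 7, 2) term-by-term (mod 11).
  -2*X**3 ↦ -2·729·1·1 = -1458
  2*X**2*Y ↦ 2·81·7·1 = 1134
  3*X**2*Z ↦ 3·81·1·2 = 486
  -3*X*Y*Z ↦ -3·9·7·2 = -378
  3*Y**3 ↦ 3·1·343·1 = 1029
  3*Y**2*Z ↦ 3·1·49·2 = 294
  -Y*Z**2 ↦ -1·1·7·4 = -28
  -3*Z**3 ↦ -3·1·1·8 = -24
Sum: F(9, 7, 2) = (-1458) + (1134) + (486) + (-378) + (1029) + (294) + (-28) + (-24) = 1055.
Reducing mod 11: 1055 ≡ 10 (mod 11).
Since F(a, b, c) ≡ 10 ≠ 0 (mod 11), P does NOT lie on the curve.


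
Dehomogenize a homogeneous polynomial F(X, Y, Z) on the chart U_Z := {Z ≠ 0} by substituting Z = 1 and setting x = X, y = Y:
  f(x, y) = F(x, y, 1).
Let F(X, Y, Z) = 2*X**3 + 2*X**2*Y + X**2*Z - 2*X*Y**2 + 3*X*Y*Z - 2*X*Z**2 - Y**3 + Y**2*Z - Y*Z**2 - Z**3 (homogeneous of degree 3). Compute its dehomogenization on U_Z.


f(x, y) = 2*x**3 + 2*x**2*y + x**2 - 2*x*y**2 + 3*x*y - 2*x - y**3 + y**2 - y - 1

On U_Z we set Z = 1. Each monomial c·X^i·Y^j·Z^k in F becomes c·x^i·y^j·1^k = c·x^i·y^j.
Substituting Z = 1: F(X, Y, 1) = 2*x**3 + 2*x**2*y + x**2 - 2*x*y**2 + 3*x*y - 2*x - y**3 + y**2 - y - 1.
Note: deg(f) ≤ deg(F) = 3; strict inequality happens when F is divisible by Z (lost terms).


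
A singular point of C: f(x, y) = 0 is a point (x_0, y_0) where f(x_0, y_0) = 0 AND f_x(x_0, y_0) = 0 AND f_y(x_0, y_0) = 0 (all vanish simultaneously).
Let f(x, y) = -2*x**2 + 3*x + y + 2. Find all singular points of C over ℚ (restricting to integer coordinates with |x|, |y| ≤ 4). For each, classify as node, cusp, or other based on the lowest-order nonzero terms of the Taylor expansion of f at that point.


No singular points in the scanned grid; C is smooth there.

Compute partial derivatives:
  f_x = 3 - 4*x.
  f_y = 1.
f_y = 1 is a nonzero constant, so f_y never vanishes: no point (x, y) can satisfy f = f_x = f_y = 0. In particular no (x, y) ∈ {−4, ..., 4}² is singular; the curve is smooth.


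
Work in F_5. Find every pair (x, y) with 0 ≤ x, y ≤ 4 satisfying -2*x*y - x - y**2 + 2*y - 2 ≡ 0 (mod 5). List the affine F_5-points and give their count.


Affine F_5-points: {(0, 3), (0, 4), (3, 0), (3, 1)}; count = 4.

For each of the 25 pairs (x, y) ∈ F_5², evaluate f(x, y) mod 5. Record the zeros.
  x = 0: [0↦3, 1↦4, 2↦3, 3↦0, 4↦0]  zeros at y ∈ {3, 4}
  x = 1: [0↦2, 1↦1, 2↦3, 3↦3, 4↦1]  zeros at y ∈ ∅
  x = 2: [0↦1, 1↦3, 2↦3, 3↦1, 4↦2]  zeros at y ∈ ∅
  x = 3: [0↦0, 1↦0, 2↦3, 3↦4, 4↦3]  zeros at y ∈ {0, 1}
  x = 4: [0↦4, 1↦2, 2↦3, 3↦2, 4↦4]  zeros at y ∈ ∅
Collecting zeros: affine points = {(0, 3), (0, 4), (3, 0), (3, 1)}.
Total count |C(F_5)_aff| = 4.


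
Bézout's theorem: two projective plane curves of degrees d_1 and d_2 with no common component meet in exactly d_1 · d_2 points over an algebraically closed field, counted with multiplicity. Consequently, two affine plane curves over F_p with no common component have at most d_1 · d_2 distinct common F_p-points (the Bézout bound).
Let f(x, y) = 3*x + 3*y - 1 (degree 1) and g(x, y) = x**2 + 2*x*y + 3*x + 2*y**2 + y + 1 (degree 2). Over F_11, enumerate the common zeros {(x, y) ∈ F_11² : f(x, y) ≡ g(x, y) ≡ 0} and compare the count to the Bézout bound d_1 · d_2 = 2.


Common zeros: {(7, 8), (10, 5)}; count = 2; Bézout bound = 2.

deg(f) = 1, deg(g) = 2, so Bézout bound = 2.
Scan x ∈ F_11. For each x, list the y ∈ F_11 with f(x, y) ≡ 0 and those with g(x, y) ≡ 0 (mod 11); the common zeros in that column are the intersection.
  x = 0: f ≡ 0 at y ∈ {4}; g ≡ 0 at y ∈ {2, 3}; common: ∅.
  x = 1: f ≡ 0 at y ∈ {3}; g ≡ 0 at y ∈ ∅; common: ∅.
  x = 2: f ≡ 0 at y ∈ {2}; g ≡ 0 at y ∈ {0, 3}; common: ∅.
  x = 3: f ≡ 0 at y ∈ {1}; g ≡ 0 at y ∈ ∅; common: ∅.
  x = 4: f ≡ 0 at y ∈ {0}; g ≡ 0 at y ∈ {2, 10}; common: ∅.
  x = 5: f ≡ 0 at y ∈ {10}; g ≡ 0 at y ∈ ∅; common: ∅.
  x = 6: f ≡ 0 at y ∈ {9}; g ≡ 0 at y ∈ {0, 10}; common: ∅.
  x = 7: f ≡ 0 at y ∈ {8}; g ≡ 0 at y ∈ {1, 8}; common: {8}.
  x = 8: f ≡ 0 at y ∈ {7}; g ≡ 0 at y ∈ ∅; common: ∅.
  x = 9: f ≡ 0 at y ∈ {6}; g ≡ 0 at y ∈ ∅; common: ∅.
  x = 10: f ≡ 0 at y ∈ {5}; g ≡ 0 at y ∈ {1, 5}; common: {5}.
Collecting: common zeros = {(7, 8), (10, 5)}, so the count is 2.
Comparison with the Bézout bound: 2 ≤ 2 = deg(f)·deg(g), as expected for curves with no common component (the bound is attained).


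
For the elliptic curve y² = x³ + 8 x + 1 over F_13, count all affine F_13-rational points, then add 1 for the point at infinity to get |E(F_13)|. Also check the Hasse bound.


Affine points = {(0, 1), (0, 12), (1, 6), (1, 7), (2, 5), (2, 8), (3, 0), (5, 6), (5, 7), (7, 6), (7, 7), (9, 3), (9, 10), (11, 4), (11, 9)}; affine count = 15; |E(F_13)| = 16.

Discriminant check: Δ ∝ 4a³ + 27b² = 4·8³ + 27·1² = 4·512 + 27·1 ≡ 8 (mod 13). Nonzero ⇒ E is nonsingular.
For each x ∈ F_13, compute rhs = x³ + 8·x + 1 mod 13, then count y ∈ F_13 with y² ≡ rhs.
  x = 0: rhs = 1, matching y values: 1, 12 (2 points).
  x = 1: rhs = 10, matching y values: 6, 7 (2 points).
  x = 2: rhs = 12, matching y values: 5, 8 (2 points).
  x = 3: rhs = 0, matching y values: 0 (1 points).
  x = 4: rhs = 6, matching y values: none (0 points).
  x = 5: rhs = 10, matching y values: 6, 7 (2 points).
  x = 6: rhs = 5, matching y values: none (0 points).
  x = 7: rhs = 10, matching y values: 6, 7 (2 points).
  x = 8: rhs = 5, matching y values: none (0 points).
  x = 9: rhs = 9, matching y values: 3, 10 (2 points).
  x = 10: rhs = 2, matching y values: none (0 points).
  x = 11: rhs = 3, matching y values: 4, 9 (2 points).
  x = 12: rhs = 5, matching y values: none (0 points).
Total affine count: 15.
Full point count |E(F_13)| = 15 + 1 = 16.
Hasse bound: |16 − (13+1)| = |2| = 2 ≤ 2√13 ≈ 7.2111 ✓.


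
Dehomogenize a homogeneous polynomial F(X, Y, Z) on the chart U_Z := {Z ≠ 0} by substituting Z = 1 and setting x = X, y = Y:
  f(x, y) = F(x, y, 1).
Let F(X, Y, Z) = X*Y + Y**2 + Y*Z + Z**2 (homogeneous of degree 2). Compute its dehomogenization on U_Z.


f(x, y) = x*y + y**2 + y + 1

On U_Z we set Z = 1. Each monomial c·X^i·Y^j·Z^k in F becomes c·x^i·y^j·1^k = c·x^i·y^j.
Substituting Z = 1: F(X, Y, 1) = x*y + y**2 + y + 1.
Note: deg(f) ≤ deg(F) = 2; strict inequality happens when F is divisible by Z (lost terms).


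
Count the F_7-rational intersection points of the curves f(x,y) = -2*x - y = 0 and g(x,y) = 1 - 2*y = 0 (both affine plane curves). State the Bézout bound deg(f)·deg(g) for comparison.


Common zeros: {(5, 4)}; count = 1; Bézout bound = 1.

deg(f) = 1, deg(g) = 1, so Bézout bound = 1.
Scan x ∈ F_7. For each x, list the y ∈ F_7 with f(x, y) ≡ 0 and those with g(x, y) ≡ 0 (mod 7); the common zeros in that column are the intersection.
  x = 0: f ≡ 0 at y ∈ {0}; g ≡ 0 at y ∈ {4}; common: ∅.
  x = 1: f ≡ 0 at y ∈ {5}; g ≡ 0 at y ∈ {4}; common: ∅.
  x = 2: f ≡ 0 at y ∈ {3}; g ≡ 0 at y ∈ {4}; common: ∅.
  x = 3: f ≡ 0 at y ∈ {1}; g ≡ 0 at y ∈ {4}; common: ∅.
  x = 4: f ≡ 0 at y ∈ {6}; g ≡ 0 at y ∈ {4}; common: ∅.
  x = 5: f ≡ 0 at y ∈ {4}; g ≡ 0 at y ∈ {4}; common: {4}.
  x = 6: f ≡ 0 at y ∈ {2}; g ≡ 0 at y ∈ {4}; common: ∅.
Collecting: common zeros = {(5, 4)}, so the count is 1.
Comparison with the Bézout bound: 1 ≤ 1 = deg(f)·deg(g), as expected for curves with no common component (the bound is attained).


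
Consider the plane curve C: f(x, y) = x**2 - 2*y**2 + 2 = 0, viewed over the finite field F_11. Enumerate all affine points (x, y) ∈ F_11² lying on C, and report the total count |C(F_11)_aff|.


Affine F_11-points: {(0, 1), (0, 10), (2, 5), (2, 6), (3, 0), (4, 3), (4, 8), (7, 3), (7, 8), (8, 0), (9, 5), (9, 6)}; count = 12.

For each of the 121 pairs (x, y) ∈ F_11², evaluate f(x, y) mod 11. Record the zeros.
  x = 0: [0↦2, 1↦0, 2↦5, 3↦6, 4↦3, 5↦7, 6↦7, 7↦3, 8↦6, 9↦5, 10↦0]  zeros at y ∈ {1, 10}
  x = 1: [0↦3, 1↦1, 2↦6, 3↦7, 4↦4, 5↦8, 6↦8, 7↦4, 8↦7, 9↦6, 10↦1]  zeros at y ∈ ∅
  x = 2: [0↦6, 1↦4, 2↦9, 3↦10, 4↦7, 5↦0, 6↦0, 7↦7, 8↦10, 9↦9, 10↦4]  zeros at y ∈ {5, 6}
  x = 3: [0↦0, 1↦9, 2↦3, 3↦4, 4↦1, 5↦5, 6↦5, 7↦1, 8↦4, 9↦3, 10↦9]  zeros at y ∈ {0}
  x = 4: [0↦7, 1↦5, 2↦10, 3↦0, 4↦8, 5↦1, 6↦1, 7↦8, 8↦0, 9↦10, 10↦5]  zeros at y ∈ {3, 8}
  x = 5: [0↦5, 1↦3, 2↦8, 3↦9, 4↦6, 5↦10, 6↦10, 7↦6, 8↦9, 9↦8, 10↦3]  zeros at y ∈ ∅
  x = 6: [0↦5, 1↦3, 2↦8, 3↦9, 4↦6, 5↦10, 6↦10, 7↦6, 8↦9, 9↦8, 10↦3]  zeros at y ∈ ∅
  x = 7: [0↦7, 1↦5, 2↦10, 3↦0, 4↦8, 5↦1, 6↦1, 7↦8, 8↦0, 9↦10, 10↦5]  zeros at y ∈ {3, 8}
  x = 8: [0↦0, 1↦9, 2↦3, 3↦4, 4↦1, 5↦5, 6↦5, 7↦1, 8↦4, 9↦3, 10↦9]  zeros at y ∈ {0}
  x = 9: [0↦6, 1↦4, 2↦9, 3↦10, 4↦7, 5↦0, 6↦0, 7↦7, 8↦10, 9↦9, 10↦4]  zeros at y ∈ {5, 6}
  x = 10: [0↦3, 1↦1, 2↦6, 3↦7, 4↦4, 5↦8, 6↦8, 7↦4, 8↦7, 9↦6, 10↦1]  zeros at y ∈ ∅
Collecting zeros: affine points = {(0, 1), (0, 10), (2, 5), (2, 6), (3, 0), (4, 3), (4, 8), (7, 3), (7, 8), (8, 0), (9, 5), (9, 6)}.
Total count |C(F_11)_aff| = 12.


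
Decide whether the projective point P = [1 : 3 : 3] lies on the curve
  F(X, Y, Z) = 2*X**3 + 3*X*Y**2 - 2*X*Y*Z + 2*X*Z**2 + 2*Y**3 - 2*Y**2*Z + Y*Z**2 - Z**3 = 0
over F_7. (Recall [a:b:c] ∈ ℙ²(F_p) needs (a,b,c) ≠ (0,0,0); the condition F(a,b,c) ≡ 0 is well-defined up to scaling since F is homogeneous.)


F(1,3,3) ≡ 1 (mod 7); P is NOT on the curve.

Evaluate F(1, 3, 3) term-by-term (mod 7).
  2*X**3 ↦ 2·1·1·1 = 2
  3*X*Y**2 ↦ 3·1·9·1 = 27
  -2*X*Y*Z ↦ -2·1·3·3 = -18
  2*X*Z**2 ↦ 2·1·1·9 = 18
  2*Y**3 ↦ 2·1·27·1 = 54
  -2*Y**2*Z ↦ -2·1·9·3 = -54
  Y*Z**2 ↦ 1·1·3·9 = 27
  -Z**3 ↦ -1·1·1·27 = -27
Sum: F(1, 3, 3) = (2) + (27) + (-18) + (18) + (54) + (-54) + (27) + (-27) = 29.
Reducing mod 7: 29 ≡ 1 (mod 7).
Since F(a, b, c) ≡ 1 ≠ 0 (mod 7), P does NOT lie on the curve.
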